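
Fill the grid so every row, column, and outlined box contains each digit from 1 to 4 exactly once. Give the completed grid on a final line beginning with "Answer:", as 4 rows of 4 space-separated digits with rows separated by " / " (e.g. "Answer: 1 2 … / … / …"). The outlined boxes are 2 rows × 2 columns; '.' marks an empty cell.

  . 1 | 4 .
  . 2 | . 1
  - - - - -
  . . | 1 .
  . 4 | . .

Step 1. [r1c1∈{3}] only 3 remains possible at r1c1, so r1c1=3.
Step 2. [r4c3∈{2,3}] r4c3 is the only open cell in col 3 admitting 2, so r4c3=2.
Step 3. [r3c4∈{3,4}] in row 3, 4 fits only at r3c4, so r3c4=4.
Step 4. [r3c1∈{2}] r3c1 has the single candidate 2. So r3c1=2.
Step 5. [r3c2∈{3}] r3c2's peers cover all but 3, so r3c2=3.
Step 6. [r4c1∈{1}] r4c1's peers cover all but 1. So r4c1=1.
Step 7. [r2c1∈{4}] r2c1 has the single candidate 4 ⇒ r2c1=4.
Step 8. [r2c3∈{3}] r2c3 has the single candidate 3. So r2c3=3.
Step 9. [r1c4∈{2}] r1c4's peers cover all but 2. So r1c4=2.
Step 10. [r4c4∈{3}] only 3 remains possible at r4c4, so r4c4=3.

Answer: 3 1 4 2 / 4 2 3 1 / 2 3 1 4 / 1 4 2 3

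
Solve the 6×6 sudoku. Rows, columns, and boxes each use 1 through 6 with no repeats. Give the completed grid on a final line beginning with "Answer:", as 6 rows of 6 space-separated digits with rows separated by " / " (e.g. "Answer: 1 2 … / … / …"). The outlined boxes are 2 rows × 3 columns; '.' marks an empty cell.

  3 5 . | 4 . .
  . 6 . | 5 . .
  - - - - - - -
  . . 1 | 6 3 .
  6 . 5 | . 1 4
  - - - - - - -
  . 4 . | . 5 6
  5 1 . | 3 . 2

Step 1. [r1c3∈{2}] r1c3's peers cover all but 2 ⇒ r1c3=2.
Step 2. [r2c1∈{1,4}] in col 1, 1 fits only at r2c1, so r2c1=1.
Step 3. [r3c2∈{2}] r3c2 is down to just 2, so r3c2=2.
Step 4. [r1c5∈{6}] r1c5 has the single candidate 6 ⇒ r1c5=6.
Step 5. [r3c6∈{5}] only 5 remains possible at r3c6. So r3c6=5.
Step 6. [r2c6∈{3}] r2c6 has the single candidate 3 ⇒ r2c6=3.
Step 7. [r5c4∈{1}] r5c4's peers cover all but 1, so r5c4=1.
Step 8. [r4c4∈{2}] r4c4 has the single candidate 2 ⇒ r4c4=2.
Step 9. [r5c3∈{3}] r5c3 has the single candidate 3 ⇒ r5c3=3.
Step 10. [r2c5∈{2}] r2c5 is down to just 2 ⇒ r2c5=2.
Step 11. [r5c1∈{2}] r5c1 has the single candidate 2, so r5c1=2.
Step 12. [r4c2∈{3}] r4c2 is down to just 3, so r4c2=3.
Step 13. [r6c3∈{6}] nothing but 6 survives at r6c3, so r6c3=6.
Step 14. [r1c6∈{1}] only 1 remains possible at r1c6 ⇒ r1c6=1.
Step 15. [r3c1∈{4}] nothing but 4 survives at r3c1 ⇒ r3c1=4.
Step 16. [r2c3∈{4}] nothing but 4 survives at r2c3 ⇒ r2c3=4.
Step 17. [r6c5∈{4}] only 4 remains possible at r6c5. So r6c5=4.

Answer: 3 5 2 4 6 1 / 1 6 4 5 2 3 / 4 2 1 6 3 5 / 6 3 5 2 1 4 / 2 4 3 1 5 6 / 5 1 6 3 4 2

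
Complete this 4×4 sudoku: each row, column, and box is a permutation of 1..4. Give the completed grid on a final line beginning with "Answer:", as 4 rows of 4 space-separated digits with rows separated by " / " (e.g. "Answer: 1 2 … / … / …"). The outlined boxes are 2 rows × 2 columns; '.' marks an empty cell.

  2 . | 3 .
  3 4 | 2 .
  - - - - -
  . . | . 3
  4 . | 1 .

Step 1. [r1c2∈{1}] nothing but 1 survives at r1c2 ⇒ r1c2=1.
Step 2. [r3c2∈{2}] r3c2 is down to just 2, so r3c2=2.
Step 3. [r4c4∈{2}] r4c4 is down to just 2 ⇒ r4c4=2.
Step 4. [r2c4∈{1}] only 1 remains possible at r2c4, so r2c4=1.
Step 5. [r4c2∈{3}] only 3 remains possible at r4c2 ⇒ r4c2=3.
Step 6. [r3c1∈{1}] nothing but 1 survives at r3c1, so r3c1=1.
Step 7. [r1c4∈{4}] r1c4 is down to just 4. So r1c4=4.
Step 8. [r3c3∈{4}] nothing but 4 survives at r3c3 ⇒ r3c3=4.

Answer: 2 1 3 4 / 3 4 2 1 / 1 2 4 3 / 4 3 1 2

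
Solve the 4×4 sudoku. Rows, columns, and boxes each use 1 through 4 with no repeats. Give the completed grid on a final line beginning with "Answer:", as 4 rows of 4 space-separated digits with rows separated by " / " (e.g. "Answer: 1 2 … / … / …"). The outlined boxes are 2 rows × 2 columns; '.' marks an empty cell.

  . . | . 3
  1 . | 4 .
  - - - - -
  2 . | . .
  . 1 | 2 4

Step 1. [r1c2∈{2,4}] row 1 places 2 nowhere but r1c2, so r1c2=2.
Step 2. [r3c3∈{1,3}] in col 3, 3 fits only at r3c3 ⇒ r3c3=3.
Step 3. [r4c1∈{3}] only 3 remains possible at r4c1 ⇒ r4c1=3.
Step 4. [r1c3∈{1}] r1c3's peers cover all but 1 ⇒ r1c3=1.
Step 5. [r3c2∈{4}] r3c2 has the single candidate 4, so r3c2=4.
Step 6. [r2c2∈{3}] r2c2 has the single candidate 3 ⇒ r2c2=3.
Step 7. [r2c4∈{2}] nothing but 2 survives at r2c4 ⇒ r2c4=2.
Step 8. [r3c4∈{1}] only 1 remains possible at r3c4, so r3c4=1.
Step 9. [r1c1∈{4}] r1c1 has the single candidate 4 ⇒ r1c1=4.

Answer: 4 2 1 3 / 1 3 4 2 / 2 4 3 1 / 3 1 2 4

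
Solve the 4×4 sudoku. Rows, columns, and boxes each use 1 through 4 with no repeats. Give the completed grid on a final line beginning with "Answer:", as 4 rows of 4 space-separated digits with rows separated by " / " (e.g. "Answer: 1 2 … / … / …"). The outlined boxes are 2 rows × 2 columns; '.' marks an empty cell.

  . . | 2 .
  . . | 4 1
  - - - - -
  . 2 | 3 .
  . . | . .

Step 1. [r2c2∈{3}] r2c2's peers cover all but 3 ⇒ r2c2=3.
Step 2. [r3c1∈{1,4}] 1 has one home in row 3: r3c1 ⇒ r3c1=1.
Step 3. [r4c2∈{4}] nothing but 4 survives at r4c2, so r4c2=4.
Step 4. [r3c4∈{4}] nothing but 4 survives at r3c4. So r3c4=4.
Step 5. [r1c4∈{3}] nothing but 3 survives at r1c4, so r1c4=3.
Step 6. [r4c4∈{2}] r4c4 has the single candidate 2. So r4c4=2.
Step 7. [r1c1∈{4}] nothing but 4 survives at r1c1. So r1c1=4.
Step 8. [r2c1∈{2}] r2c1's peers cover all but 2 ⇒ r2c1=2.
Step 9. [r4c1∈{3}] r4c1 is down to just 3, so r4c1=3.
Step 10. [r4c3∈{1}] r4c3 is down to just 1 ⇒ r4c3=1.
Step 11. [r1c2∈{1}] only 1 remains possible at r1c2 ⇒ r1c2=1.

Answer: 4 1 2 3 / 2 3 4 1 / 1 2 3 4 / 3 4 1 2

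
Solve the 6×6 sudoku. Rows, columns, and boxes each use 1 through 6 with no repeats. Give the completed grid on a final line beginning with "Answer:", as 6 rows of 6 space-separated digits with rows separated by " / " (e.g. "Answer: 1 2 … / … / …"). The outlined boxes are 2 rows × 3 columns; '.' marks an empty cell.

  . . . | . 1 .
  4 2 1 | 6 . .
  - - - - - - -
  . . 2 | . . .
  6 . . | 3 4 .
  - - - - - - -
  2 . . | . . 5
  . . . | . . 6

Step 1. [r3c2∈{1,3,4,5}] 4 has one home in row 3: r3c2, so r3c2=4.
Step 2. [r3c1∈{1,3,5}] row 3 places 3 nowhere but r3c1 ⇒ r3c1=3.
Step 3. [r5c5∈{3}] r5c5's peers cover all but 3. So r5c5=3.
Step 4. [r4c2∈{1,5}] in box 3, 1 fits only at r4c2, so r4c2=1.
Step 5. [r1c1∈{5}] nothing but 5 survives at r1c1 ⇒ r1c1=5.
Step 6. [r5c4∈{1,4}] across row 5, 1 lands solely at r5c4, so r5c4=1.
Step 7. [r1c6∈{2,3,4}] r1c6 is the only open cell in col 6 admitting 4. So r1c6=4.
Step 8. [r5c2∈{6}] only 6 remains possible at r5c2, so r5c2=6.
Step 9. [r1c2∈{3}] nothing but 3 survives at r1c2, so r1c2=3.
Step 10. [r6c3∈{3,4,5}] r6c3 is the only open cell in row 6 admitting 3 ⇒ r6c3=3.
Step 11. [r6c4∈{2,4}] row 6 places 4 nowhere but r6c4 ⇒ r6c4=4.
Step 12. [r3c4∈{5}] r3c4 is down to just 5, so r3c4=5.
Step 13. [r3c6∈{1}] r3c6's peers cover all but 1 ⇒ r3c6=1.
Step 14. [r4c6∈{2}] nothing but 2 survives at r4c6. So r4c6=2.
Step 15. [r4c3∈{5}] r4c3 has the single candidate 5 ⇒ r4c3=5.
Step 16. [r6c2∈{5}] r6c2 is down to just 5. So r6c2=5.
Step 17. [r1c3∈{6}] r1c3 is down to just 6. So r1c3=6.
Step 18. [r5c3∈{4}] nothing but 4 survives at r5c3. So r5c3=4.
Step 19. [r6c5∈{2}] r6c5 is down to just 2. So r6c5=2.
Step 20. [r2c6∈{3}] r2c6 has the single candidate 3 ⇒ r2c6=3.
Step 21. [r2c5∈{5}] r2c5's peers cover all but 5 ⇒ r2c5=5.
Step 22. [r1c4∈{2}] r1c4 is down to just 2 ⇒ r1c4=2.
Step 23. [r6c1∈{1}] r6c1 is down to just 1, so r6c1=1.
Step 24. [r3c5∈{6}] r3c5 has the single candidate 6 ⇒ r3c5=6.

Answer: 5 3 6 2 1 4 / 4 2 1 6 5 3 / 3 4 2 5 6 1 / 6 1 5 3 4 2 / 2 6 4 1 3 5 / 1 5 3 4 2 6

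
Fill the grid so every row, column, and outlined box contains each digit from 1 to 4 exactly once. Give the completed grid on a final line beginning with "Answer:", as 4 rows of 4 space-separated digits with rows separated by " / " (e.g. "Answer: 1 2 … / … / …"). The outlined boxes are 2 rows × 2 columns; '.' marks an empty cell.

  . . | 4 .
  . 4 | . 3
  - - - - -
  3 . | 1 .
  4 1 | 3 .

Step 1. [r3c2∈{2}] nothing but 2 survives at r3c2 ⇒ r3c2=2.
Step 2. [r2c3∈{2}] r2c3's peers cover all but 2, so r2c3=2.
Step 3. [r2c1∈{1}] r2c1's peers cover all but 1 ⇒ r2c1=1.
Step 4. [r1c2∈{3}] only 3 remains possible at r1c2, so r1c2=3.
Step 5. [r3c4∈{4}] r3c4's peers cover all but 4 ⇒ r3c4=4.
Step 6. [r4c4∈{2}] r4c4 is down to just 2 ⇒ r4c4=2.
Step 7. [r1c4∈{1}] nothing but 1 survives at r1c4. So r1c4=1.
Step 8. [r1c1∈{2}] only 2 remains possible at r1c1. So r1c1=2.

Answer: 2 3 4 1 / 1 4 2 3 / 3 2 1 4 / 4 1 3 2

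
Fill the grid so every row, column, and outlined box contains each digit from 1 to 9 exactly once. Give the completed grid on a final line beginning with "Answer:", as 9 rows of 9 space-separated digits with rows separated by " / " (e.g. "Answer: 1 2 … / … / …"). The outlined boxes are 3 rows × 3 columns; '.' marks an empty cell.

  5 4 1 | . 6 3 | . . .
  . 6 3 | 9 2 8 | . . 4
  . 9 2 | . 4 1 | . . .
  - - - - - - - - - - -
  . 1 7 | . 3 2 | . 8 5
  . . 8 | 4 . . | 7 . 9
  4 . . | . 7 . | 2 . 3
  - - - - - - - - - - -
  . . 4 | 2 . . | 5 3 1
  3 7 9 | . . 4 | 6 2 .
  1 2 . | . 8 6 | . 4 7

Step 1. [r3c4∈{5,7}] across box 2, 5 lands solely at r3c4 ⇒ r3c4=5.
Step 2. [r6c3∈{5,6}] col 3 places 6 nowhere but r6c3, so r6c3=6.
Step 3. [r3c1∈{7,8}] 8 has one home in box 1: r3c1, so r3c1=8.
Step 4. [r3c8∈{6,7}] row 3 places 7 nowhere but r3c8, so r3c8=7.
Step 5. [r6c8∈{1}] r6c8 is down to just 1 ⇒ r6c8=1.
Step 6. [r5c6∈{5}] r5c6 is down to just 5. So r5c6=5.
Step 7. [r1c7∈{8,9}] across col 7, 8 lands solely at r1c7. So r1c7=8.
Step 8. [r6c6∈{9}] only 9 remains possible at r6c6 ⇒ r6c6=9.
Step 9. [r5c5∈{1}] nothing but 1 survives at r5c5. So r5c5=1.
Step 10. [r7c1∈{6}] only 6 remains possible at r7c1, so r7c1=6.
Step 11. [r2c7∈{1}] r2c7 is down to just 1 ⇒ r2c7=1.
Step 12. [r3c7∈{3}] r3c7's peers cover all but 3 ⇒ r3c7=3.
Step 13. [r3c9∈{6}] r3c9's peers cover all but 6, so r3c9=6.
Step 14. [r2c1∈{7}] only 7 remains possible at r2c1 ⇒ r2c1=7.
Step 15. [r9c3∈{5}] r9c3 is down to just 5 ⇒ r9c3=5.
Step 16. [r5c1∈{2}] only 2 remains possible at r5c1, so r5c1=2.
Step 17. [r4c4∈{6}] r4c4's peers cover all but 6 ⇒ r4c4=6.
Step 18. [r4c1∈{9}] only 9 remains possible at r4c1 ⇒ r4c1=9.
Step 19. [r7c2∈{8}] r7c2 has the single candidate 8. So r7c2=8.
Step 20. [r9c4∈{3}] r9c4 is down to just 3 ⇒ r9c4=3.
Step 21. [r1c4∈{7}] nothing but 7 survives at r1c4. So r1c4=7.
Step 22. [r6c4∈{8}] nothing but 8 survives at r6c4. So r6c4=8.
Step 23. [r8c9∈{8}] r8c9 is down to just 8, so r8c9=8.
Step 24. [r7c6∈{7}] only 7 remains possible at r7c6 ⇒ r7c6=7.
Step 25. [r8c4∈{1}] only 1 remains possible at r8c4, so r8c4=1.
Step 26. [r1c8∈{9}] only 9 remains possible at r1c8, so r1c8=9.
Step 27. [r5c8∈{6}] nothing but 6 survives at r5c8 ⇒ r5c8=6.
Step 28. [r8c5∈{5}] r8c5's peers cover all but 5, so r8c5=5.
Step 29. [r4c7∈{4}] r4c7 has the single candidate 4 ⇒ r4c7=4.
Step 30. [r1c9∈{2}] r1c9 is down to just 2 ⇒ r1c9=2.
Step 31. [r7c5∈{9}] r7c5 is down to just 9 ⇒ r7c5=9.
Step 32. [r5c2∈{3}] nothing but 3 survives at r5c2, so r5c2=3.
Step 33. [r9c7∈{9}] only 9 remains possible at r9c7. So r9c7=9.
Step 34. [r6c2∈{5}] r6c2 has the single candidate 5, so r6c2=5.
Step 35. [r2c8∈{5}] r2c8's peers cover all but 5. So r2c8=5.

Answer: 5 4 1 7 6 3 8 9 2 / 7 6 3 9 2 8 1 5 4 / 8 9 2 5 4 1 3 7 6 / 9 1 7 6 3 2 4 8 5 / 2 3 8 4 1 5 7 6 9 / 4 5 6 8 7 9 2 1 3 / 6 8 4 2 9 7 5 3 1 / 3 7 9 1 5 4 6 2 8 / 1 2 5 3 8 6 9 4 7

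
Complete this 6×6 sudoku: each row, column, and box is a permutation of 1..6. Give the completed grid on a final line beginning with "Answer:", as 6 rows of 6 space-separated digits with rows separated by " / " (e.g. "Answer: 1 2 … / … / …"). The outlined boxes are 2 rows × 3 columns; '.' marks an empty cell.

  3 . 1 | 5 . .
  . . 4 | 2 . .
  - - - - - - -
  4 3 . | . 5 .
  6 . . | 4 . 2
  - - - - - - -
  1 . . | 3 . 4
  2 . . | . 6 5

Step 1. [r2c6∈{1,3,6}] in col 6, 3 fits only at r2c6, so r2c6=3.
Step 2. [r3c6∈{1,6}] col 6 places 1 nowhere but r3c6, so r3c6=1.
Step 3. [r2c2∈{5,6}] row 2 places 6 nowhere but r2c2, so r2c2=6.
Step 4. [r5c2∈{5}] r5c2 is down to just 5, so r5c2=5.
Step 5. [r1c5∈{4}] r1c5's peers cover all but 4 ⇒ r1c5=4.
Step 6. [r1c6∈{6}] nothing but 6 survives at r1c6, so r1c6=6.
Step 7. [r4c2∈{1}] r4c2 is down to just 1. So r4c2=1.
Step 8. [r6c4∈{1}] only 1 remains possible at r6c4 ⇒ r6c4=1.
Step 9. [r2c5∈{1}] r2c5's peers cover all but 1. So r2c5=1.
Step 10. [r6c2∈{4}] r6c2 has the single candidate 4. So r6c2=4.
Step 11. [r4c3∈{5}] r4c3 is down to just 5. So r4c3=5.
Step 12. [r3c4∈{6}] only 6 remains possible at r3c4 ⇒ r3c4=6.
Step 13. [r6c3∈{3}] r6c3 has the single candidate 3. So r6c3=3.
Step 14. [r1c2∈{2}] r1c2 is down to just 2 ⇒ r1c2=2.
Step 15. [r4c5∈{3}] r4c5 has the single candidate 3. So r4c5=3.
Step 16. [r3c3∈{2}] nothing but 2 survives at r3c3. So r3c3=2.
Step 17. [r5c3∈{6}] r5c3's peers cover all but 6 ⇒ r5c3=6.
Step 18. [r5c5∈{2}] only 2 remains possible at r5c5. So r5c5=2.
Step 19. [r2c1∈{5}] r2c1's peers cover all but 5 ⇒ r2c1=5.

Answer: 3 2 1 5 4 6 / 5 6 4 2 1 3 / 4 3 2 6 5 1 / 6 1 5 4 3 2 / 1 5 6 3 2 4 / 2 4 3 1 6 5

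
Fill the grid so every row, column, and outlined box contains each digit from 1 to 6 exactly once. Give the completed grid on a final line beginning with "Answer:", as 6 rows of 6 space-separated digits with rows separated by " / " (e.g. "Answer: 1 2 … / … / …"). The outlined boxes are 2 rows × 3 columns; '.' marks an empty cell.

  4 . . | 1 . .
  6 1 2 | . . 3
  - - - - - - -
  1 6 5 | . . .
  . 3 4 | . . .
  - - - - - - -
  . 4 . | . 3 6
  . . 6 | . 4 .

Step 1. [r3c5∈{2}] r3c5 has the single candidate 2. So r3c5=2.
Step 2. [r6c2∈{2,5}] col 2 places 2 nowhere but r6c2. So r6c2=2.
Step 3. [r6c4∈{5}] only 5 remains possible at r6c4. So r6c4=5.
Step 4. [r4c5∈{1,5,6}] col 5 places 1 nowhere but r4c5 ⇒ r4c5=1.
Step 5. [r2c5∈{5}] r2c5 has the single candidate 5, so r2c5=5.
Step 6. [r2c4∈{4}] r2c4 is down to just 4. So r2c4=4.
Step 7. [r4c6∈{5}] r4c6's peers cover all but 5 ⇒ r4c6=5.
Step 8. [r1c6∈{2}] nothing but 2 survives at r1c6 ⇒ r1c6=2.
Step 9. [r1c2∈{5}] r1c2 is down to just 5 ⇒ r1c2=5.
Step 10. [r3c6∈{4}] nothing but 4 survives at r3c6. So r3c6=4.
Step 11. [r5c3∈{1}] r5c3 is down to just 1. So r5c3=1.
Step 12. [r6c1∈{3}] r6c1's peers cover all but 3. So r6c1=3.
Step 13. [r3c4∈{3}] r3c4's peers cover all but 3 ⇒ r3c4=3.
Step 14. [r6c6∈{1}] only 1 remains possible at r6c6. So r6c6=1.
Step 15. [r1c5∈{6}] r1c5 is down to just 6 ⇒ r1c5=6.
Step 16. [r5c4∈{2}] nothing but 2 survives at r5c4, so r5c4=2.
Step 17. [r1c3∈{3}] nothing but 3 survives at r1c3, so r1c3=3.
Step 18. [r4c1∈{2}] nothing but 2 survives at r4c1, so r4c1=2.
Step 19. [r4c4∈{6}] r4c4's peers cover all but 6 ⇒ r4c4=6.
Step 20. [r5c1∈{5}] only 5 remains possible at r5c1 ⇒ r5c1=5.

Answer: 4 5 3 1 6 2 / 6 1 2 4 5 3 / 1 6 5 3 2 4 / 2 3 4 6 1 5 / 5 4 1 2 3 6 / 3 2 6 5 4 1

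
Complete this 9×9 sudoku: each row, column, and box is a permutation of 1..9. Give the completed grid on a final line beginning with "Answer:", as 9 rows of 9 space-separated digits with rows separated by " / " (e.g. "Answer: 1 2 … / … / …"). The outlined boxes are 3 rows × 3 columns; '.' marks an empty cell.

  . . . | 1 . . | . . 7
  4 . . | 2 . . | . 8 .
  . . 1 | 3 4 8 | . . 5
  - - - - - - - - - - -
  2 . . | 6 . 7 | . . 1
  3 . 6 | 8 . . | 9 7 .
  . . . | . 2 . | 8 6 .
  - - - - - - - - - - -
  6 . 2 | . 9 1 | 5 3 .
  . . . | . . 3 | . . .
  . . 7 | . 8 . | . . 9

Step 1. [r6c4∈{4,5,9}] col 4 places 9 nowhere but r6c4, so r6c4=9.
Step 2. [r8c7∈{1,2,4,6,7}] r8c7 is the only open cell in col 7 admitting 7, so r8c7=7.
Step 3. [r9c2∈{1,3,4,5}] in row 9, 3 fits only at r9c2, so r9c2=3.
Step 4. [r9c6∈{2,4,5,6}] in col 6, 2 fits only at r9c6, so r9c6=2.
Step 5. [r9c7∈{1,4,6}] 6 has one home in row 9: r9c7, so r9c7=6.
Step 6. [r3c2∈{2,6,7,9}] 6 has one home in row 3: r3c2 ⇒ r3c2=6.
Step 7. [r1c2∈{2,5,8,9}] in col 2, 2 fits only at r1c2. So r1c2=2.
Step 8. [r4c8∈{4,5}] col 8 places 5 nowhere but r4c8, so r4c8=5.
Step 9. [r2c5∈{5,6,7}] col 5 places 7 nowhere but r2c5. So r2c5=7.
Step 10. [r6c2∈{1,4,5,7}] 7 has one home in col 2: r6c2. So r6c2=7.
Step 11. [r6c1∈{1,5}] across row 6, 1 lands solely at r6c1. So r6c1=1.
Step 12. [r9c1∈{5}] r9c1 has the single candidate 5, so r9c1=5.
Step 13. [r8c2∈{1,4,8,9}] across col 2, 1 lands solely at r8c2 ⇒ r8c2=1.
Step 14. [r6c9∈{3,4}] across row 6, 3 lands solely at r6c9. So r6c9=3.
Step 15. [r4c7∈{4}] nothing but 4 survives at r4c7. So r4c7=4.
Step 16. [r1c8∈{4,9}] across row 1, 4 lands solely at r1c8 ⇒ r1c8=4.
Step 17. [r9c4∈{4}] r9c4's peers cover all but 4, so r9c4=4.
Step 18. [r1c7∈{3}] nothing but 3 survives at r1c7, so r1c7=3.
Step 19. [r2c3∈{3,5,9}] 3 has one home in row 2: r2c3, so r2c3=3.
Step 20. [r8c5∈{5,6}] r8c5 is the only open cell in row 8 admitting 6 ⇒ r8c5=6.
Step 21. [r1c5∈{5}] r1c5 has the single candidate 5 ⇒ r1c5=5.
Step 22. [r6c3∈{4,5}] col 3 places 5 nowhere but r6c3. So r6c3=5.
Step 23. [r8c3∈{4,8,9}] r8c3 is the only open cell in col 3 admitting 4 ⇒ r8c3=4.
Step 24. [r7c2∈{8}] r7c2 has the single candidate 8 ⇒ r7c2=8.
Step 25. [r1c6∈{6,9}] r1c6 is the only open cell in row 1 admitting 6 ⇒ r1c6=6.
Step 26. [r3c8∈{2,9}] col 8 places 9 nowhere but r3c8. So r3c8=9.
Step 27. [r4c2∈{9}] r4c2 is down to just 9, so r4c2=9.
Step 28. [r1c1∈{8,9}] col 1 places 8 nowhere but r1c1. So r1c1=8.
Step 29. [r8c8∈{2}] nothing but 2 survives at r8c8. So r8c8=2.
Step 30. [r5c6∈{4,5}] across row 5, 5 lands solely at r5c6, so r5c6=5.
Step 31. [r9c8∈{1}] r9c8's peers cover all but 1. So r9c8=1.
Step 32. [r7c4∈{7}] r7c4 is down to just 7 ⇒ r7c4=7.
Step 33. [r2c2∈{5}] r2c2 is down to just 5, so r2c2=5.
Step 34. [r2c7∈{1}] r2c7 is down to just 1 ⇒ r2c7=1.
Step 35. [r4c3∈{8}] r4c3's peers cover all but 8, so r4c3=8.
Step 36. [r6c6∈{4}] r6c6 has the single candidate 4 ⇒ r6c6=4.
Step 37. [r1c3∈{9}] nothing but 9 survives at r1c3. So r1c3=9.
Step 38. [r3c7∈{2}] r3c7's peers cover all but 2. So r3c7=2.
Step 39. [r4c5∈{3}] r4c5 has the single candidate 3. So r4c5=3.
Step 40. [r3c1∈{7}] only 7 remains possible at r3c1, so r3c1=7.
Step 41. [r5c9∈{2}] r5c9 is down to just 2 ⇒ r5c9=2.
Step 42. [r8c9∈{8}] nothing but 8 survives at r8c9 ⇒ r8c9=8.
Step 43. [r8c1∈{9}] r8c1 has the single candidate 9, so r8c1=9.
Step 44. [r2c6∈{9}] r2c6 has the single candidate 9, so r2c6=9.
Step 45. [r5c2∈{4}] r5c2's peers cover all but 4. So r5c2=4.
Step 46. [r5c5∈{1}] only 1 remains possible at r5c5. So r5c5=1.
Step 47. [r7c9∈{4}] r7c9 is down to just 4. So r7c9=4.
Step 48. [r2c9∈{6}] nothing but 6 survives at r2c9. So r2c9=6.
Step 49. [r8c4∈{5}] only 5 remains possible at r8c4 ⇒ r8c4=5.

Answer: 8 2 9 1 5 6 3 4 7 / 4 5 3 2 7 9 1 8 6 / 7 6 1 3 4 8 2 9 5 / 2 9 8 6 3 7 4 5 1 / 3 4 6 8 1 5 9 7 2 / 1 7 5 9 2 4 8 6 3 / 6 8 2 7 9 1 5 3 4 / 9 1 4 5 6 3 7 2 8 / 5 3 7 4 8 2 6 1 9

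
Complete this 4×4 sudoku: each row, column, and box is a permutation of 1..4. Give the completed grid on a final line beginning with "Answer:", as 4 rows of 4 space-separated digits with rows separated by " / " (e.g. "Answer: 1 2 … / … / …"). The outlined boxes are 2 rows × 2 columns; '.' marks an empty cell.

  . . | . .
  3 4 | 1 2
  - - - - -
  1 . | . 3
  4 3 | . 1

Step 1. [r3c3∈{2,4}] r3c3 is the only open cell in row 3 admitting 4 ⇒ r3c3=4.
Step 2. [r3c2∈{2}] nothing but 2 survives at r3c2 ⇒ r3c2=2.
Step 3. [r1c2∈{1}] r1c2's peers cover all but 1. So r1c2=1.
Step 4. [r1c4∈{4}] nothing but 4 survives at r1c4 ⇒ r1c4=4.
Step 5. [r1c3∈{3}] r1c3 has the single candidate 3 ⇒ r1c3=3.
Step 6. [r1c1∈{2}] r1c1 has the single candidate 2, so r1c1=2.
Step 7. [r4c3∈{2}] r4c3's peers cover all but 2 ⇒ r4c3=2.

Answer: 2 1 3 4 / 3 4 1 2 / 1 2 4 3 / 4 3 2 1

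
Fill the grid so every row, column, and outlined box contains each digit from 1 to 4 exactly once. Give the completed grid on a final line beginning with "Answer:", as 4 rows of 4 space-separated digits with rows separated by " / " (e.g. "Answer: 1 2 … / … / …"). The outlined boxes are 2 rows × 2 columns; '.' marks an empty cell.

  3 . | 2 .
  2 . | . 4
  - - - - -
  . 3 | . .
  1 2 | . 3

Step 1. [r1c4∈{1}] r1c4's peers cover all but 1. So r1c4=1.
Step 2. [r3c1∈{4}] r3c1's peers cover all but 4. So r3c1=4.
Step 3. [r3c3∈{1}] r3c3 has the single candidate 1, so r3c3=1.
Step 4. [r2c3∈{3}] r2c3 is down to just 3. So r2c3=3.
Step 5. [r2c2∈{1}] r2c2's peers cover all but 1 ⇒ r2c2=1.
Step 6. [r3c4∈{2}] nothing but 2 survives at r3c4, so r3c4=2.
Step 7. [r4c3∈{4}] r4c3's peers cover all but 4, so r4c3=4.
Step 8. [r1c2∈{4}] nothing but 4 survives at r1c2, so r1c2=4.

Answer: 3 4 2 1 / 2 1 3 4 / 4 3 1 2 / 1 2 4 3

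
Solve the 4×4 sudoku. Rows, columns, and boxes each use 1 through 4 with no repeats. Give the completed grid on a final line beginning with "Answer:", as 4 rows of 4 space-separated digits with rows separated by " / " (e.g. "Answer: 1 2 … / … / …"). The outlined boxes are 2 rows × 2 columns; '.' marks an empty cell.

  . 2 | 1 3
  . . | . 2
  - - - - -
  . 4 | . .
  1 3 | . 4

Step 1. [r2c3∈{4}] r2c3 has the single candidate 4, so r2c3=4.
Step 2. [r4c3∈{2}] r4c3 has the single candidate 2, so r4c3=2.
Step 3. [r3c3∈{3}] r3c3 is down to just 3. So r3c3=3.
Step 4. [r3c1∈{2}] r3c1's peers cover all but 2. So r3c1=2.
Step 5. [r3c4∈{1}] r3c4 has the single candidate 1 ⇒ r3c4=1.
Step 6. [r1c1∈{4}] only 4 remains possible at r1c1 ⇒ r1c1=4.
Step 7. [r2c2∈{1}] nothing but 1 survives at r2c2 ⇒ r2c2=1.
Step 8. [r2c1∈{3}] r2c1 has the single candidate 3, so r2c1=3.

Answer: 4 2 1 3 / 3 1 4 2 / 2 4 3 1 / 1 3 2 4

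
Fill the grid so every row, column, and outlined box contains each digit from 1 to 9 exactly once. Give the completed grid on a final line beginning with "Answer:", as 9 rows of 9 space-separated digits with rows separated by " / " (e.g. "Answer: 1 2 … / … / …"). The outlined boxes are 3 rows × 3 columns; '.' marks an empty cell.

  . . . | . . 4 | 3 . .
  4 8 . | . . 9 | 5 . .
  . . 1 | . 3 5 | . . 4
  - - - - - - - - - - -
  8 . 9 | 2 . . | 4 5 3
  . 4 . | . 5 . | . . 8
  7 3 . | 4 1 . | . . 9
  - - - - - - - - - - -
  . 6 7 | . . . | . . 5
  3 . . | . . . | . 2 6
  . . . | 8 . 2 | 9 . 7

Step 1. [r6c8∈{6}] r6c8's peers cover all but 6, so r6c8=6.
Step 2. [r5c4∈{3,6,7,9}] in row 5, 9 fits only at r5c4. So r5c4=9.
Step 3. [r3c7∈{2,6,7,8}] r3c7 is the only open cell in col 7 admitting 6 ⇒ r3c7=6.
Step 4. [r3c4∈{7}] r3c4 has the single candidate 7 ⇒ r3c4=7.
Step 5. [r7c1∈{1,2,9}] r7c1 is the only open cell in row 7 admitting 2. So r7c1=2.
Step 6. [r8c2∈{1,5,9}] r8c2 is the only open cell in box 7 admitting 9 ⇒ r8c2=9.
Step 7. [r6c3∈{2,5}] row 6 places 5 nowhere but r6c3 ⇒ r6c3=5.
Step 8. [r9c5∈{4,6}] across row 9, 6 lands solely at r9c5. So r9c5=6.
Step 9. [r5c3∈{2,6}] 2 has one home in box 4: r5c3. So r5c3=2.
Step 10. [r5c1∈{1,6}] in box 4, 6 fits only at r5c1, so r5c1=6.
Step 11. [r9c1∈{1,5}] 1 has one home in col 1: r9c1. So r9c1=1.
Step 12. [r4c5∈{7}] r4c5 has the single candidate 7. So r4c5=7.
Step 13. [r3c8∈{8,9}] row 3 places 8 nowhere but r3c8, so r3c8=8.
Step 14. [r7c4∈{1,3}] across col 4, 3 lands solely at r7c4, so r7c4=3.
Step 15. [r7c6∈{1}] r7c6's peers cover all but 1 ⇒ r7c6=1.
Step 16. [r2c8∈{1,7}] row 2 places 7 nowhere but r2c8 ⇒ r2c8=7.
Step 17. [r7c8∈{4}] nothing but 4 survives at r7c8 ⇒ r7c8=4.
Step 18. [r8c7∈{1,8}] in row 8, 1 fits only at r8c7 ⇒ r8c7=1.
Step 19. [r1c8∈{1,9}] col 8 places 9 nowhere but r1c8. So r1c8=9.
Step 20. [r2c5∈{2}] nothing but 2 survives at r2c5 ⇒ r2c5=2.
Step 21. [r1c3∈{6}] r1c3 has the single candidate 6, so r1c3=6.
Step 22. [r1c2∈{2,5,7}] across row 1, 7 lands solely at r1c2 ⇒ r1c2=7.
Step 23. [r1c4∈{1}] r1c4's peers cover all but 1, so r1c4=1.
Step 24. [r8c3∈{4,8}] in row 8, 8 fits only at r8c3, so r8c3=8.
Step 25. [r3c1∈{9}] r3c1 is down to just 9. So r3c1=9.
Step 26. [r9c8∈{3}] only 3 remains possible at r9c8. So r9c8=3.
Step 27. [r5c7∈{7}] only 7 remains possible at r5c7, so r5c7=7.
Step 28. [r9c3∈{4}] only 4 remains possible at r9c3, so r9c3=4.
Step 29. [r9c2∈{5}] r9c2's peers cover all but 5, so r9c2=5.
Step 30. [r3c2∈{2}] r3c2 has the single candidate 2 ⇒ r3c2=2.
Step 31. [r5c8∈{1}] nothing but 1 survives at r5c8, so r5c8=1.
Step 32. [r7c7∈{8}] r7c7's peers cover all but 8. So r7c7=8.
Step 33. [r5c6∈{3}] r5c6's peers cover all but 3, so r5c6=3.
Step 34. [r2c9∈{1}] r2c9 has the single candidate 1, so r2c9=1.
Step 35. [r1c1∈{5}] r1c1 is down to just 5, so r1c1=5.
Step 36. [r8c6∈{7}] r8c6 has the single candidate 7 ⇒ r8c6=7.
Step 37. [r8c4∈{5}] nothing but 5 survives at r8c4. So r8c4=5.
Step 38. [r8c5∈{4}] r8c5 has the single candidate 4. So r8c5=4.
Step 39. [r7c5∈{9}] r7c5 is down to just 9. So r7c5=9.
Step 40. [r2c3∈{3}] r2c3 is down to just 3 ⇒ r2c3=3.
Step 41. [r2c4∈{6}] r2c4 is down to just 6. So r2c4=6.
Step 42. [r1c9∈{2}] nothing but 2 survives at r1c9 ⇒ r1c9=2.
Step 43. [r6c7∈{2}] r6c7's peers cover all but 2, so r6c7=2.
Step 44. [r1c5∈{8}] r1c5 has the single candidate 8. So r1c5=8.
Step 45. [r4c6∈{6}] r4c6's peers cover all but 6 ⇒ r4c6=6.
Step 46. [r4c2∈{1}] r4c2's peers cover all but 1. So r4c2=1.
Step 47. [r6c6∈{8}] r6c6 is down to just 8 ⇒ r6c6=8.

Answer: 5 7 6 1 8 4 3 9 2 / 4 8 3 6 2 9 5 7 1 / 9 2 1 7 3 5 6 8 4 / 8 1 9 2 7 6 4 5 3 / 6 4 2 9 5 3 7 1 8 / 7 3 5 4 1 8 2 6 9 / 2 6 7 3 9 1 8 4 5 / 3 9 8 5 4 7 1 2 6 / 1 5 4 8 6 2 9 3 7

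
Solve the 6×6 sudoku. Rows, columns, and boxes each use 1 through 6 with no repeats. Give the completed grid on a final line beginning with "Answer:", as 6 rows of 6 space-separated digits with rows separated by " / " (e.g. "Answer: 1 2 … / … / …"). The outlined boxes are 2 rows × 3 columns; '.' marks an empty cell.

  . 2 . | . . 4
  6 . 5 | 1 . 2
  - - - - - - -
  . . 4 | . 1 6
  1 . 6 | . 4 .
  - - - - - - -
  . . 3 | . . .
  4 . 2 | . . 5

Step 1. [r2c5∈{3}] r2c5 is down to just 3, so r2c5=3.
Step 2. [r6c5∈{6}] r6c5's peers cover all but 6, so r6c5=6.
Step 3. [r4c4∈{2,3,5}] r4c4 is the only open cell in row 4 admitting 2 ⇒ r4c4=2.
Step 4. [r3c4∈{3,5}] in box 4, 5 fits only at r3c4 ⇒ r3c4=5.
Step 5. [r5c2∈{1,5,6}] r5c2 is the only open cell in row 5 admitting 6, so r5c2=6.
Step 6. [r3c2∈{3}] nothing but 3 survives at r3c2, so r3c2=3.
Step 7. [r3c1∈{2}] nothing but 2 survives at r3c1 ⇒ r3c1=2.
Step 8. [r4c6∈{3}] r4c6 has the single candidate 3, so r4c6=3.
Step 9. [r5c5∈{2}] r5c5 is down to just 2, so r5c5=2.
Step 10. [r5c6∈{1}] only 1 remains possible at r5c6 ⇒ r5c6=1.
Step 11. [r2c2∈{4}] r2c2 has the single candidate 4. So r2c2=4.
Step 12. [r1c1∈{3}] nothing but 3 survives at r1c1, so r1c1=3.
Step 13. [r1c3∈{1}] r1c3 has the single candidate 1. So r1c3=1.
Step 14. [r1c4∈{6}] r1c4 is down to just 6 ⇒ r1c4=6.
Step 15. [r6c2∈{1}] r6c2 has the single candidate 1 ⇒ r6c2=1.
Step 16. [r5c4∈{4}] r5c4 is down to just 4, so r5c4=4.
Step 17. [r5c1∈{5}] nothing but 5 survives at r5c1, so r5c1=5.
Step 18. [r1c5∈{5}] nothing but 5 survives at r1c5, so r1c5=5.
Step 19. [r4c2∈{5}] r4c2 is down to just 5. So r4c2=5.
Step 20. [r6c4∈{3}] only 3 remains possible at r6c4, so r6c4=3.

Answer: 3 2 1 6 5 4 / 6 4 5 1 3 2 / 2 3 4 5 1 6 / 1 5 6 2 4 3 / 5 6 3 4 2 1 / 4 1 2 3 6 5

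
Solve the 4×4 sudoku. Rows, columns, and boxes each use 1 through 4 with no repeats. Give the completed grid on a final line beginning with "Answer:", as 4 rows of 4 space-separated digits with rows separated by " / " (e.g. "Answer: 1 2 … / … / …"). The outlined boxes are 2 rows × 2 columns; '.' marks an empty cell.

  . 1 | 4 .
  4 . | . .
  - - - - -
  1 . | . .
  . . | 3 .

Step 1. [r3c3∈{2}] only 2 remains possible at r3c3, so r3c3=2.
Step 2. [r1c1∈{2,3}] r1c1 is the only open cell in col 1 admitting 3 ⇒ r1c1=3.
Step 3. [r2c4∈{1,2,3}] r2c4 is the only open cell in row 2 admitting 3 ⇒ r2c4=3.
Step 4. [r3c4∈{4}] r3c4's peers cover all but 4 ⇒ r3c4=4.
Step 5. [r4c2∈{2,4}] r4c2 is the only open cell in row 4 admitting 4. So r4c2=4.
Step 6. [r1c4∈{2}] r1c4's peers cover all but 2 ⇒ r1c4=2.
Step 7. [r4c1∈{2}] only 2 remains possible at r4c1 ⇒ r4c1=2.
Step 8. [r4c4∈{1}] nothing but 1 survives at r4c4, so r4c4=1.
Step 9. [r2c3∈{1}] r2c3 is down to just 1. So r2c3=1.
Step 10. [r2c2∈{2}] only 2 remains possible at r2c2, so r2c2=2.
Step 11. [r3c2∈{3}] only 3 remains possible at r3c2 ⇒ r3c2=3.

Answer: 3 1 4 2 / 4 2 1 3 / 1 3 2 4 / 2 4 3 1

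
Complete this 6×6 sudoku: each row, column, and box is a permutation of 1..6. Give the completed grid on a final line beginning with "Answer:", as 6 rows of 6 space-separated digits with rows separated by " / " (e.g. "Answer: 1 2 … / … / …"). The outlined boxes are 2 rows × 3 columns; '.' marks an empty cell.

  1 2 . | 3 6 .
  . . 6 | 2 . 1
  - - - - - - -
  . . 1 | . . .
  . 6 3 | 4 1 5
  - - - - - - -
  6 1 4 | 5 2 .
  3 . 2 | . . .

Step 1. [r2c5∈{4,5}] r2c5 is the only open cell in col 5 admitting 5 ⇒ r2c5=5.
Step 2. [r3c6∈{2,3,6}] 2 has one home in col 6: r3c6 ⇒ r3c6=2.
Step 3. [r6c6∈{4,6}] 6 has one home in col 6: r6c6, so r6c6=6.
Step 4. [r2c1∈{4}] r2c1's peers cover all but 4 ⇒ r2c1=4.
Step 5. [r3c2∈{4,5}] in row 3, 4 fits only at r3c2, so r3c2=4.
Step 6. [r5c6∈{3}] r5c6's peers cover all but 3 ⇒ r5c6=3.
Step 7. [r3c4∈{6}] nothing but 6 survives at r3c4, so r3c4=6.
Step 8. [r3c5∈{3}] r3c5 has the single candidate 3, so r3c5=3.
Step 9. [r6c5∈{4}] r6c5's peers cover all but 4, so r6c5=4.
Step 10. [r1c3∈{5}] r1c3 is down to just 5 ⇒ r1c3=5.
Step 11. [r6c4∈{1}] r6c4's peers cover all but 1, so r6c4=1.
Step 12. [r6c2∈{5}] r6c2 has the single candidate 5 ⇒ r6c2=5.
Step 13. [r4c1∈{2}] nothing but 2 survives at r4c1 ⇒ r4c1=2.
Step 14. [r3c1∈{5}] r3c1's peers cover all but 5. So r3c1=5.
Step 15. [r2c2∈{3}] nothing but 3 survives at r2c2 ⇒ r2c2=3.
Step 16. [r1c6∈{4}] nothing but 4 survives at r1c6 ⇒ r1c6=4.

Answer: 1 2 5 3 6 4 / 4 3 6 2 5 1 / 5 4 1 6 3 2 / 2 6 3 4 1 5 / 6 1 4 5 2 3 / 3 5 2 1 4 6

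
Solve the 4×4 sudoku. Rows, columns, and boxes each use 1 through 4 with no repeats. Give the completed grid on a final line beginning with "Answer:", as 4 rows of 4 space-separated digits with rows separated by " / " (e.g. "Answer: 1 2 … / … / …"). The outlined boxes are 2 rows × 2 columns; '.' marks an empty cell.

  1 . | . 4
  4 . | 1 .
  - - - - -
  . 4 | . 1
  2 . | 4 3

Step 1. [r2c2∈{2,3}] 3 has one home in row 2: r2c2. So r2c2=3.
Step 2. [r3c3∈{2}] r3c3 is down to just 2. So r3c3=2.
Step 3. [r2c4∈{2}] r2c4's peers cover all but 2. So r2c4=2.
Step 4. [r3c1∈{3}] nothing but 3 survives at r3c1, so r3c1=3.
Step 5. [r4c2∈{1}] only 1 remains possible at r4c2 ⇒ r4c2=1.
Step 6. [r1c2∈{2}] r1c2's peers cover all but 2. So r1c2=2.
Step 7. [r1c3∈{3}] only 3 remains possible at r1c3. So r1c3=3.

Answer: 1 2 3 4 / 4 3 1 2 / 3 4 2 1 / 2 1 4 3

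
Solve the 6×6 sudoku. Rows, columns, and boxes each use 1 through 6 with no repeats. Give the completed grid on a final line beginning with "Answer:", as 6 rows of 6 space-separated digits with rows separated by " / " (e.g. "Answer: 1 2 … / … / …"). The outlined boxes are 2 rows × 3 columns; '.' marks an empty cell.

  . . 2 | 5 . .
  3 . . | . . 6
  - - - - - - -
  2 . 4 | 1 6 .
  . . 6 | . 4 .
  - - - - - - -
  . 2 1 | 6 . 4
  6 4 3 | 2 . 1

Step 1. [r1c6∈{3}] r1c6 is down to just 3 ⇒ r1c6=3.
Step 2. [r1c5∈{1}] r1c5 has the single candidate 1, so r1c5=1.
Step 3. [r5c1∈{5}] nothing but 5 survives at r5c1. So r5c1=5.
Step 4. [r3c2∈{3,5}] across row 3, 3 lands solely at r3c2 ⇒ r3c2=3.
Step 5. [r4c2∈{1,5}] 5 has one home in box 3: r4c2 ⇒ r4c2=5.
Step 6. [r1c1∈{4}] r1c1 is down to just 4. So r1c1=4.
Step 7. [r6c5∈{5}] r6c5 has the single candidate 5, so r6c5=5.
Step 8. [r3c6∈{5}] r3c6's peers cover all but 5, so r3c6=5.
Step 9. [r2c3∈{5}] only 5 remains possible at r2c3 ⇒ r2c3=5.
Step 10. [r5c5∈{3}] nothing but 3 survives at r5c5. So r5c5=3.
Step 11. [r2c5∈{2}] r2c5 is down to just 2 ⇒ r2c5=2.
Step 12. [r4c4∈{3}] nothing but 3 survives at r4c4, so r4c4=3.
Step 13. [r4c1∈{1}] only 1 remains possible at r4c1, so r4c1=1.
Step 14. [r2c2∈{1}] r2c2 is down to just 1 ⇒ r2c2=1.
Step 15. [r2c4∈{4}] nothing but 4 survives at r2c4, so r2c4=4.
Step 16. [r1c2∈{6}] only 6 remains possible at r1c2 ⇒ r1c2=6.
Step 17. [r4c6∈{2}] nothing but 2 survives at r4c6. So r4c6=2.

Answer: 4 6 2 5 1 3 / 3 1 5 4 2 6 / 2 3 4 1 6 5 / 1 5 6 3 4 2 / 5 2 1 6 3 4 / 6 4 3 2 5 1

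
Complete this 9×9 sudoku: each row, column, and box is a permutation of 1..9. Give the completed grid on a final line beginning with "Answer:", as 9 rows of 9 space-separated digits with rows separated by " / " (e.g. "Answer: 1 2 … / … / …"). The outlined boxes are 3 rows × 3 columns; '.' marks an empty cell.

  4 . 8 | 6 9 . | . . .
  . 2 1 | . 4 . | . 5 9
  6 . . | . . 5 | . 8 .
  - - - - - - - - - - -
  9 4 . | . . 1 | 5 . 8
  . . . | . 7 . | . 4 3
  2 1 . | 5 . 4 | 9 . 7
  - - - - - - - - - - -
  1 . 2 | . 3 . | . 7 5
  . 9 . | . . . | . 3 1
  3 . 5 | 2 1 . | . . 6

Step 1. [r2c1∈{7}] r2c1 is down to just 7. So r2c1=7.
Step 2. [r8c1∈{8}] r8c1's peers cover all but 8. So r8c1=8.
Step 3. [r5c3∈{6}] r5c3 has the single candidate 6, so r5c3=6.
Step 4. [r1c9∈{2}] r1c9 has the single candidate 2. So r1c9=2.
Step 5. [r5c6∈{2,8,9}] across col 6, 2 lands solely at r5c6 ⇒ r5c6=2.
Step 6. [r3c2∈{3}] r3c2 is down to just 3, so r3c2=3.
Step 7. [r9c7∈{4,8}] in row 9, 4 fits only at r9c7, so r9c7=4.
Step 8. [r9c6∈{7,8,9}] r9c6 is the only open cell in row 9 admitting 8 ⇒ r9c6=8.
Step 9. [r2c6∈{3}] only 3 remains possible at r2c6 ⇒ r2c6=3.
Step 10. [r1c6∈{7}] r1c6 has the single candidate 7, so r1c6=7.
Step 11. [r4c5∈{6}] r4c5 has the single candidate 6. So r4c5=6.
Step 12. [r5c7∈{1}] r5c7 is down to just 1 ⇒ r5c7=1.
Step 13. [r7c4∈{4,9}] row 7 places 4 nowhere but r7c4, so r7c4=4.
Step 14. [r4c3∈{3,7}] r4c3 is the only open cell in row 4 admitting 7, so r4c3=7.
Step 15. [r5c2∈{5,8}] r5c2 is the only open cell in col 2 admitting 8. So r5c2=8.
Step 16. [r7c6∈{6,9}] 9 has one home in row 7: r7c6, so r7c6=9.
Step 17. [r1c2∈{5}] only 5 remains possible at r1c2 ⇒ r1c2=5.
Step 18. [r1c8∈{1}] nothing but 1 survives at r1c8. So r1c8=1.
Step 19. [r9c8∈{9}] only 9 remains possible at r9c8, so r9c8=9.
Step 20. [r6c8∈{6}] r6c8 has the single candidate 6. So r6c8=6.
Step 21. [r7c2∈{6}] r7c2's peers cover all but 6, so r7c2=6.
Step 22. [r8c3∈{4}] r8c3 has the single candidate 4 ⇒ r8c3=4.
Step 23. [r2c4∈{8}] r2c4's peers cover all but 8. So r2c4=8.
Step 24. [r4c8∈{2}] r4c8 is down to just 2, so r4c8=2.
Step 25. [r6c3∈{3}] only 3 remains possible at r6c3, so r6c3=3.
Step 26. [r8c4∈{7}] r8c4 is down to just 7. So r8c4=7.
Step 27. [r3c7∈{7}] r3c7 is down to just 7, so r3c7=7.
Step 28. [r3c3∈{9}] r3c3's peers cover all but 9 ⇒ r3c3=9.
Step 29. [r2c7∈{6}] r2c7 has the single candidate 6 ⇒ r2c7=6.
Step 30. [r8c7∈{2}] r8c7 is down to just 2 ⇒ r8c7=2.
Step 31. [r4c4∈{3}] r4c4 is down to just 3. So r4c4=3.
Step 32. [r5c4∈{9}] r5c4's peers cover all but 9, so r5c4=9.
Step 33. [r8c5∈{5}] r8c5 is down to just 5. So r8c5=5.
Step 34. [r8c6∈{6}] nothing but 6 survives at r8c6 ⇒ r8c6=6.
Step 35. [r3c9∈{4}] r3c9's peers cover all but 4. So r3c9=4.
Step 36. [r7c7∈{8}] nothing but 8 survives at r7c7 ⇒ r7c7=8.
Step 37. [r9c2∈{7}] r9c2 has the single candidate 7. So r9c2=7.
Step 38. [r3c5∈{2}] only 2 remains possible at r3c5, so r3c5=2.
Step 39. [r3c4∈{1}] r3c4's peers cover all but 1, so r3c4=1.
Step 40. [r6c5∈{8}] nothing but 8 survives at r6c5. So r6c5=8.
Step 41. [r1c7∈{3}] only 3 remains possible at r1c7. So r1c7=3.
Step 42. [r5c1∈{5}] only 5 remains possible at r5c1 ⇒ r5c1=5.

Answer: 4 5 8 6 9 7 3 1 2 / 7 2 1 8 4 3 6 5 9 / 6 3 9 1 2 5 7 8 4 / 9 4 7 3 6 1 5 2 8 / 5 8 6 9 7 2 1 4 3 / 2 1 3 5 8 4 9 6 7 / 1 6 2 4 3 9 8 7 5 / 8 9 4 7 5 6 2 3 1 / 3 7 5 2 1 8 4 9 6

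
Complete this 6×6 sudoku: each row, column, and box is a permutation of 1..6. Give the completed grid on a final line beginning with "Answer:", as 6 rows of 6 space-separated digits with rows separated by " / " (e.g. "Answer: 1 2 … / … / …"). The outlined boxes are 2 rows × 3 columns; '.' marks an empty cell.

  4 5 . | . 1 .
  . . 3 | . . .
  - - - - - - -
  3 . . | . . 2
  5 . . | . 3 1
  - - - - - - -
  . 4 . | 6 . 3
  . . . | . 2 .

Step 1. [r3c5∈{4,5,6}] box 4 places 6 nowhere but r3c5 ⇒ r3c5=6.
Step 2. [r6c4∈{1,4,5}] r6c4 is the only open cell in col 4 admitting 1, so r6c4=1.
Step 3. [r2c5∈{4,5}] r2c5 is the only open cell in col 5 admitting 4. So r2c5=4.
Step 4. [r6c1∈{6}] r6c1 is down to just 6. So r6c1=6.
Step 5. [r6c3∈{5}] r6c3 has the single candidate 5. So r6c3=5.
Step 6. [r3c4∈{4,5}] row 3 places 5 nowhere but r3c4, so r3c4=5.
Step 7. [r2c4∈{2}] r2c4 has the single candidate 2, so r2c4=2.
Step 8. [r1c3∈{2,6}] 2 has one home in row 1: r1c3, so r1c3=2.
Step 9. [r2c2∈{1,6}] 6 has one home in box 1: r2c2, so r2c2=6.
Step 10. [r5c3∈{1}] r5c3 is down to just 1 ⇒ r5c3=1.
Step 11. [r4c4∈{4}] r4c4 has the single candidate 4, so r4c4=4.
Step 12. [r2c1∈{1}] r2c1's peers cover all but 1 ⇒ r2c1=1.
Step 13. [r6c2∈{3}] r6c2 is down to just 3. So r6c2=3.
Step 14. [r5c1∈{2}] nothing but 2 survives at r5c1, so r5c1=2.
Step 15. [r1c4∈{3}] r1c4 has the single candidate 3. So r1c4=3.
Step 16. [r4c3∈{6}] r4c3 is down to just 6. So r4c3=6.
Step 17. [r1c6∈{6}] r1c6's peers cover all but 6, so r1c6=6.
Step 18. [r3c2∈{1}] nothing but 1 survives at r3c2, so r3c2=1.
Step 19. [r5c5∈{5}] only 5 remains possible at r5c5. So r5c5=5.
Step 20. [r2c6∈{5}] r2c6 has the single candidate 5. So r2c6=5.
Step 21. [r6c6∈{4}] r6c6 is down to just 4. So r6c6=4.
Step 22. [r4c2∈{2}] r4c2 has the single candidate 2 ⇒ r4c2=2.
Step 23. [r3c3∈{4}] r3c3 has the single candidate 4 ⇒ r3c3=4.

Answer: 4 5 2 3 1 6 / 1 6 3 2 4 5 / 3 1 4 5 6 2 / 5 2 6 4 3 1 / 2 4 1 6 5 3 / 6 3 5 1 2 4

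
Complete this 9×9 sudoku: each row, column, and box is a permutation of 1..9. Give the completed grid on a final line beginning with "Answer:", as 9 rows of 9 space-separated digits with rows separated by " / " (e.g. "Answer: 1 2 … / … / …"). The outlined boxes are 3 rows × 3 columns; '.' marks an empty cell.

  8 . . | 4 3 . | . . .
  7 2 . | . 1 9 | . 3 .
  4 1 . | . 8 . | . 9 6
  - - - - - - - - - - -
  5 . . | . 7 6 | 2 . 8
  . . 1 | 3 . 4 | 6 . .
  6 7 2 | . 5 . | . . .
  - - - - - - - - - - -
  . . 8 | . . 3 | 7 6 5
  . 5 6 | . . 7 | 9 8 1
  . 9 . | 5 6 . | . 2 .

Step 1. [r3c7∈{5}] only 5 remains possible at r3c7 ⇒ r3c7=5.
Step 2. [r8c4∈{2}] r8c4 has the single candidate 2. So r8c4=2.
Step 3. [r2c9∈{4}] r2c9 is down to just 4 ⇒ r2c9=4.
Step 4. [r9c9∈{3}] r9c9's peers cover all but 3, so r9c9=3.
Step 5. [r6c4∈{1,8,9}] in col 4, 8 fits only at r6c4. So r6c4=8.
Step 6. [r6c6∈{1}] only 1 remains possible at r6c6. So r6c6=1.
Step 7. [r5c1∈{9}] nothing but 9 survives at r5c1, so r5c1=9.
Step 8. [r7c2∈{4}] r7c2 is down to just 4 ⇒ r7c2=4.
Step 9. [r5c9∈{7}] only 7 remains possible at r5c9 ⇒ r5c9=7.
Step 10. [r4c3∈{3,4}] r4c3 is the only open cell in col 3 admitting 4. So r4c3=4.
Step 11. [r7c4∈{1,9}] 1 has one home in col 4: r7c4, so r7c4=1.
Step 12. [r1c6∈{2,5}] col 6 places 5 nowhere but r1c6. So r1c6=5.
Step 13. [r4c8∈{1}] nothing but 1 survives at r4c8 ⇒ r4c8=1.
Step 14. [r9c7∈{4}] r9c7's peers cover all but 4. So r9c7=4.
Step 15. [r9c1∈{1}] r9c1 is down to just 1 ⇒ r9c1=1.
Step 16. [r3c3∈{3}] r3c3 has the single candidate 3, so r3c3=3.
Step 17. [r1c7∈{1}] nothing but 1 survives at r1c7 ⇒ r1c7=1.
Step 18. [r5c5∈{2}] nothing but 2 survives at r5c5 ⇒ r5c5=2.
Step 19. [r7c1∈{2}] only 2 remains possible at r7c1. So r7c1=2.
Step 20. [r7c5∈{9}] r7c5's peers cover all but 9, so r7c5=9.
Step 21. [r9c6∈{8}] r9c6 is down to just 8, so r9c6=8.
Step 22. [r5c8∈{5}] r5c8 is down to just 5 ⇒ r5c8=5.
Step 23. [r1c2∈{6}] r1c2 is down to just 6, so r1c2=6.
Step 24. [r2c7∈{8}] r2c7 is down to just 8. So r2c7=8.
Step 25. [r4c2∈{3}] r4c2's peers cover all but 3. So r4c2=3.
Step 26. [r2c4∈{6}] nothing but 6 survives at r2c4. So r2c4=6.
Step 27. [r3c4∈{7}] r3c4 has the single candidate 7, so r3c4=7.
Step 28. [r2c3∈{5}] r2c3's peers cover all but 5 ⇒ r2c3=5.
Step 29. [r1c9∈{2}] r1c9 is down to just 2 ⇒ r1c9=2.
Step 30. [r8c1∈{3}] r8c1 has the single candidate 3. So r8c1=3.
Step 31. [r4c4∈{9}] r4c4 has the single candidate 9 ⇒ r4c4=9.
Step 32. [r6c7∈{3}] r6c7 has the single candidate 3 ⇒ r6c7=3.
Step 33. [r1c8∈{7}] r1c8 is down to just 7. So r1c8=7.
Step 34. [r9c3∈{7}] r9c3 has the single candidate 7, so r9c3=7.
Step 35. [r6c8∈{4}] r6c8's peers cover all but 4. So r6c8=4.
Step 36. [r5c2∈{8}] r5c2 has the single candidate 8. So r5c2=8.
Step 37. [r3c6∈{2}] r3c6 has the single candidate 2, so r3c6=2.
Step 38. [r6c9∈{9}] r6c9 has the single candidate 9. So r6c9=9.
Step 39. [r1c3∈{9}] only 9 remains possible at r1c3, so r1c3=9.
Step 40. [r8c5∈{4}] r8c5 is down to just 4 ⇒ r8c5=4.

Answer: 8 6 9 4 3 5 1 7 2 / 7 2 5 6 1 9 8 3 4 / 4 1 3 7 8 2 5 9 6 / 5 3 4 9 7 6 2 1 8 / 9 8 1 3 2 4 6 5 7 / 6 7 2 8 5 1 3 4 9 / 2 4 8 1 9 3 7 6 5 / 3 5 6 2 4 7 9 8 1 / 1 9 7 5 6 8 4 2 3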